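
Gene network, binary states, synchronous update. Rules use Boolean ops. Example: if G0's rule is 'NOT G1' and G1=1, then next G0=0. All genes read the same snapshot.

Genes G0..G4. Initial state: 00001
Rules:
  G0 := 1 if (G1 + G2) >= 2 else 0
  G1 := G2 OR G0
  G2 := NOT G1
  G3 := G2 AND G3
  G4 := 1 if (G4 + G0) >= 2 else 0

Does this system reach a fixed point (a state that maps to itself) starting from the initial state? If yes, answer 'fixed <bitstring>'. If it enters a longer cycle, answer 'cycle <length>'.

Step 0: 00001
Step 1: G0=(0+0>=2)=0 G1=G2|G0=0|0=0 G2=NOT G1=NOT 0=1 G3=G2&G3=0&0=0 G4=(1+0>=2)=0 -> 00100
Step 2: G0=(0+1>=2)=0 G1=G2|G0=1|0=1 G2=NOT G1=NOT 0=1 G3=G2&G3=1&0=0 G4=(0+0>=2)=0 -> 01100
Step 3: G0=(1+1>=2)=1 G1=G2|G0=1|0=1 G2=NOT G1=NOT 1=0 G3=G2&G3=1&0=0 G4=(0+0>=2)=0 -> 11000
Step 4: G0=(1+0>=2)=0 G1=G2|G0=0|1=1 G2=NOT G1=NOT 1=0 G3=G2&G3=0&0=0 G4=(0+1>=2)=0 -> 01000
Step 5: G0=(1+0>=2)=0 G1=G2|G0=0|0=0 G2=NOT G1=NOT 1=0 G3=G2&G3=0&0=0 G4=(0+0>=2)=0 -> 00000
Step 6: G0=(0+0>=2)=0 G1=G2|G0=0|0=0 G2=NOT G1=NOT 0=1 G3=G2&G3=0&0=0 G4=(0+0>=2)=0 -> 00100
Cycle of length 5 starting at step 1 -> no fixed point

Answer: cycle 5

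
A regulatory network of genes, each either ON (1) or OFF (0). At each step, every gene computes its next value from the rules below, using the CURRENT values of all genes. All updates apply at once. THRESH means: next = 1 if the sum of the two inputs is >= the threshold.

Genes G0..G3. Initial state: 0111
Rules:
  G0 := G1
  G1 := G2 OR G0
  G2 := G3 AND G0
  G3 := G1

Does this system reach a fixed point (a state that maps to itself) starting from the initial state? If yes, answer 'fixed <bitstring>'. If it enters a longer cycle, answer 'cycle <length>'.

Answer: fixed 1111

Derivation:
Step 0: 0111
Step 1: G0=G1=1 G1=G2|G0=1|0=1 G2=G3&G0=1&0=0 G3=G1=1 -> 1101
Step 2: G0=G1=1 G1=G2|G0=0|1=1 G2=G3&G0=1&1=1 G3=G1=1 -> 1111
Step 3: G0=G1=1 G1=G2|G0=1|1=1 G2=G3&G0=1&1=1 G3=G1=1 -> 1111
Fixed point reached at step 2: 1111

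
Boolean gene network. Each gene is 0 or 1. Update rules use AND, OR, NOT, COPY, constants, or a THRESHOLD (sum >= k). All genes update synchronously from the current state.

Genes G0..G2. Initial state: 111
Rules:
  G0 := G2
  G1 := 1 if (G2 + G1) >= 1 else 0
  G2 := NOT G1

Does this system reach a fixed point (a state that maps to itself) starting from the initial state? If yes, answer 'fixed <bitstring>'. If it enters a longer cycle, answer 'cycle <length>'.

Step 0: 111
Step 1: G0=G2=1 G1=(1+1>=1)=1 G2=NOT G1=NOT 1=0 -> 110
Step 2: G0=G2=0 G1=(0+1>=1)=1 G2=NOT G1=NOT 1=0 -> 010
Step 3: G0=G2=0 G1=(0+1>=1)=1 G2=NOT G1=NOT 1=0 -> 010
Fixed point reached at step 2: 010

Answer: fixed 010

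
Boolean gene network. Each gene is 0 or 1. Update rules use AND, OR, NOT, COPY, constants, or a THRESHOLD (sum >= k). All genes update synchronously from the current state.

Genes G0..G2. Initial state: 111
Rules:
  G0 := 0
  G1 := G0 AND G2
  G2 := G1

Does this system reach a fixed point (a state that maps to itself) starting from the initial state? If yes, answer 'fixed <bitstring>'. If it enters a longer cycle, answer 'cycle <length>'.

Step 0: 111
Step 1: G0=0(const) G1=G0&G2=1&1=1 G2=G1=1 -> 011
Step 2: G0=0(const) G1=G0&G2=0&1=0 G2=G1=1 -> 001
Step 3: G0=0(const) G1=G0&G2=0&1=0 G2=G1=0 -> 000
Step 4: G0=0(const) G1=G0&G2=0&0=0 G2=G1=0 -> 000
Fixed point reached at step 3: 000

Answer: fixed 000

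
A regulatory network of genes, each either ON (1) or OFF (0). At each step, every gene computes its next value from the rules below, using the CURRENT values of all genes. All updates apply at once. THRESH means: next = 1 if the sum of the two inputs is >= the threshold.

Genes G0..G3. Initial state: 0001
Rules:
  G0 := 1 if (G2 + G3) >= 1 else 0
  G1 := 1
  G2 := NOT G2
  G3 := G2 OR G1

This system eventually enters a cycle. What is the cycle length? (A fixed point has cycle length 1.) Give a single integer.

Step 0: 0001
Step 1: G0=(0+1>=1)=1 G1=1(const) G2=NOT G2=NOT 0=1 G3=G2|G1=0|0=0 -> 1110
Step 2: G0=(1+0>=1)=1 G1=1(const) G2=NOT G2=NOT 1=0 G3=G2|G1=1|1=1 -> 1101
Step 3: G0=(0+1>=1)=1 G1=1(const) G2=NOT G2=NOT 0=1 G3=G2|G1=0|1=1 -> 1111
Step 4: G0=(1+1>=1)=1 G1=1(const) G2=NOT G2=NOT 1=0 G3=G2|G1=1|1=1 -> 1101
State from step 4 equals state from step 2 -> cycle length 2

Answer: 2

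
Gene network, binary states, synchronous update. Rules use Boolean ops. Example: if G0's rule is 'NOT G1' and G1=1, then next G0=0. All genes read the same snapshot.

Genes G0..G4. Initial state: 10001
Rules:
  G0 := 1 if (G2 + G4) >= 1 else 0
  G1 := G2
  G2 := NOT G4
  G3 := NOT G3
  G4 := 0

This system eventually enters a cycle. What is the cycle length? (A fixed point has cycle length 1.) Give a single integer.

Step 0: 10001
Step 1: G0=(0+1>=1)=1 G1=G2=0 G2=NOT G4=NOT 1=0 G3=NOT G3=NOT 0=1 G4=0(const) -> 10010
Step 2: G0=(0+0>=1)=0 G1=G2=0 G2=NOT G4=NOT 0=1 G3=NOT G3=NOT 1=0 G4=0(const) -> 00100
Step 3: G0=(1+0>=1)=1 G1=G2=1 G2=NOT G4=NOT 0=1 G3=NOT G3=NOT 0=1 G4=0(const) -> 11110
Step 4: G0=(1+0>=1)=1 G1=G2=1 G2=NOT G4=NOT 0=1 G3=NOT G3=NOT 1=0 G4=0(const) -> 11100
Step 5: G0=(1+0>=1)=1 G1=G2=1 G2=NOT G4=NOT 0=1 G3=NOT G3=NOT 0=1 G4=0(const) -> 11110
State from step 5 equals state from step 3 -> cycle length 2

Answer: 2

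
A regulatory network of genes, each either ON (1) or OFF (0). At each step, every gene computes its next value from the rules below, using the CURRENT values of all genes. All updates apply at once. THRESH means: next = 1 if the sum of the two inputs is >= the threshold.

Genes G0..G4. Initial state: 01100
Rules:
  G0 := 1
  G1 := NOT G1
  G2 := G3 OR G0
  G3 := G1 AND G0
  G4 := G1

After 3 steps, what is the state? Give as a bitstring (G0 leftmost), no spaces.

Step 1: G0=1(const) G1=NOT G1=NOT 1=0 G2=G3|G0=0|0=0 G3=G1&G0=1&0=0 G4=G1=1 -> 10001
Step 2: G0=1(const) G1=NOT G1=NOT 0=1 G2=G3|G0=0|1=1 G3=G1&G0=0&1=0 G4=G1=0 -> 11100
Step 3: G0=1(const) G1=NOT G1=NOT 1=0 G2=G3|G0=0|1=1 G3=G1&G0=1&1=1 G4=G1=1 -> 10111

10111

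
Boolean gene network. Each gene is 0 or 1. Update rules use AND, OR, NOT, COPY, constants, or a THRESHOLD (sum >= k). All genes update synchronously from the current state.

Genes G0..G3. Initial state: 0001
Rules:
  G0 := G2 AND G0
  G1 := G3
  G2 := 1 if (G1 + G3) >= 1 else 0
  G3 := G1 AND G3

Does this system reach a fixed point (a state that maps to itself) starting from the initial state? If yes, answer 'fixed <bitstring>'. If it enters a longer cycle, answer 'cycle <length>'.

Answer: fixed 0000

Derivation:
Step 0: 0001
Step 1: G0=G2&G0=0&0=0 G1=G3=1 G2=(0+1>=1)=1 G3=G1&G3=0&1=0 -> 0110
Step 2: G0=G2&G0=1&0=0 G1=G3=0 G2=(1+0>=1)=1 G3=G1&G3=1&0=0 -> 0010
Step 3: G0=G2&G0=1&0=0 G1=G3=0 G2=(0+0>=1)=0 G3=G1&G3=0&0=0 -> 0000
Step 4: G0=G2&G0=0&0=0 G1=G3=0 G2=(0+0>=1)=0 G3=G1&G3=0&0=0 -> 0000
Fixed point reached at step 3: 0000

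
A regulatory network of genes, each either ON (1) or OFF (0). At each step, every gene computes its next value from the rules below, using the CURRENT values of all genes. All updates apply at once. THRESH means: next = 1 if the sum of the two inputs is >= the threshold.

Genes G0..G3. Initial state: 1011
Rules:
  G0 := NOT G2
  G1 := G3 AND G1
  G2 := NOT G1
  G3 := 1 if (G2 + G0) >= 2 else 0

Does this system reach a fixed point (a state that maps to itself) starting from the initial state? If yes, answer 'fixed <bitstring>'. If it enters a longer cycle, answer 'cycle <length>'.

Step 0: 1011
Step 1: G0=NOT G2=NOT 1=0 G1=G3&G1=1&0=0 G2=NOT G1=NOT 0=1 G3=(1+1>=2)=1 -> 0011
Step 2: G0=NOT G2=NOT 1=0 G1=G3&G1=1&0=0 G2=NOT G1=NOT 0=1 G3=(1+0>=2)=0 -> 0010
Step 3: G0=NOT G2=NOT 1=0 G1=G3&G1=0&0=0 G2=NOT G1=NOT 0=1 G3=(1+0>=2)=0 -> 0010
Fixed point reached at step 2: 0010

Answer: fixed 0010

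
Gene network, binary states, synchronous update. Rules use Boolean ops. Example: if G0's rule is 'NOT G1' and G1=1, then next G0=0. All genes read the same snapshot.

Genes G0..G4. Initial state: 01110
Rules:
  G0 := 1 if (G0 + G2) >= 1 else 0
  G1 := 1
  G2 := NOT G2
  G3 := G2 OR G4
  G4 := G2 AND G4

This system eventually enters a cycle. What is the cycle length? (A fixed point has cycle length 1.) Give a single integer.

Step 0: 01110
Step 1: G0=(0+1>=1)=1 G1=1(const) G2=NOT G2=NOT 1=0 G3=G2|G4=1|0=1 G4=G2&G4=1&0=0 -> 11010
Step 2: G0=(1+0>=1)=1 G1=1(const) G2=NOT G2=NOT 0=1 G3=G2|G4=0|0=0 G4=G2&G4=0&0=0 -> 11100
Step 3: G0=(1+1>=1)=1 G1=1(const) G2=NOT G2=NOT 1=0 G3=G2|G4=1|0=1 G4=G2&G4=1&0=0 -> 11010
State from step 3 equals state from step 1 -> cycle length 2

Answer: 2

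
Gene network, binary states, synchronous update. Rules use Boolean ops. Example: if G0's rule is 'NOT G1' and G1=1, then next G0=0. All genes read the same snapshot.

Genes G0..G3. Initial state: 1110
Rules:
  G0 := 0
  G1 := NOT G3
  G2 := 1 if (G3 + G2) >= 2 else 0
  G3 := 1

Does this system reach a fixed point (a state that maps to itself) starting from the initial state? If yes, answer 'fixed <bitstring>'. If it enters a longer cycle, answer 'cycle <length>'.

Step 0: 1110
Step 1: G0=0(const) G1=NOT G3=NOT 0=1 G2=(0+1>=2)=0 G3=1(const) -> 0101
Step 2: G0=0(const) G1=NOT G3=NOT 1=0 G2=(1+0>=2)=0 G3=1(const) -> 0001
Step 3: G0=0(const) G1=NOT G3=NOT 1=0 G2=(1+0>=2)=0 G3=1(const) -> 0001
Fixed point reached at step 2: 0001

Answer: fixed 0001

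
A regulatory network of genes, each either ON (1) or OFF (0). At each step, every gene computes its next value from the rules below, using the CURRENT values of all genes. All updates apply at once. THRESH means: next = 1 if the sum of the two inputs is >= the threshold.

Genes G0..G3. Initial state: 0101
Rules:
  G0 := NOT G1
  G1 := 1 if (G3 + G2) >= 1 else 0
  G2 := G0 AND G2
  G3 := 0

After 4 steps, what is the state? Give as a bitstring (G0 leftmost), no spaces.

Step 1: G0=NOT G1=NOT 1=0 G1=(1+0>=1)=1 G2=G0&G2=0&0=0 G3=0(const) -> 0100
Step 2: G0=NOT G1=NOT 1=0 G1=(0+0>=1)=0 G2=G0&G2=0&0=0 G3=0(const) -> 0000
Step 3: G0=NOT G1=NOT 0=1 G1=(0+0>=1)=0 G2=G0&G2=0&0=0 G3=0(const) -> 1000
Step 4: G0=NOT G1=NOT 0=1 G1=(0+0>=1)=0 G2=G0&G2=1&0=0 G3=0(const) -> 1000

1000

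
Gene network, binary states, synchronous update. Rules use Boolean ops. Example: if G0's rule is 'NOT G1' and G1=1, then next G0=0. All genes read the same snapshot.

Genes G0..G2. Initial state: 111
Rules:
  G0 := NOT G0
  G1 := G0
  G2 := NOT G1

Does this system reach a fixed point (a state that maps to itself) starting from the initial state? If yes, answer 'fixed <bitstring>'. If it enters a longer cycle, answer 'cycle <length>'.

Step 0: 111
Step 1: G0=NOT G0=NOT 1=0 G1=G0=1 G2=NOT G1=NOT 1=0 -> 010
Step 2: G0=NOT G0=NOT 0=1 G1=G0=0 G2=NOT G1=NOT 1=0 -> 100
Step 3: G0=NOT G0=NOT 1=0 G1=G0=1 G2=NOT G1=NOT 0=1 -> 011
Step 4: G0=NOT G0=NOT 0=1 G1=G0=0 G2=NOT G1=NOT 1=0 -> 100
Cycle of length 2 starting at step 2 -> no fixed point

Answer: cycle 2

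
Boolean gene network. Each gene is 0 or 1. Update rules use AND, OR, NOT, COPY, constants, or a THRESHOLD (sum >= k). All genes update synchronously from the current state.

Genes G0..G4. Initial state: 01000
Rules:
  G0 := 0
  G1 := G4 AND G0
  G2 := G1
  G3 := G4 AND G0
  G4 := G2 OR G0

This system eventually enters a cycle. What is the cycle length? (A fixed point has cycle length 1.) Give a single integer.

Step 0: 01000
Step 1: G0=0(const) G1=G4&G0=0&0=0 G2=G1=1 G3=G4&G0=0&0=0 G4=G2|G0=0|0=0 -> 00100
Step 2: G0=0(const) G1=G4&G0=0&0=0 G2=G1=0 G3=G4&G0=0&0=0 G4=G2|G0=1|0=1 -> 00001
Step 3: G0=0(const) G1=G4&G0=1&0=0 G2=G1=0 G3=G4&G0=1&0=0 G4=G2|G0=0|0=0 -> 00000
Step 4: G0=0(const) G1=G4&G0=0&0=0 G2=G1=0 G3=G4&G0=0&0=0 G4=G2|G0=0|0=0 -> 00000
State from step 4 equals state from step 3 -> cycle length 1

Answer: 1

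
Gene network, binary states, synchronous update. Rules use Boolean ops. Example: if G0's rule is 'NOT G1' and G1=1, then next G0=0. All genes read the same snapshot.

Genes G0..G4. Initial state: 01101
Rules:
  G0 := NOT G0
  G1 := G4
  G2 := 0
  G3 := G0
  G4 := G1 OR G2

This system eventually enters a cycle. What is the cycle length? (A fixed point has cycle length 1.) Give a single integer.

Step 0: 01101
Step 1: G0=NOT G0=NOT 0=1 G1=G4=1 G2=0(const) G3=G0=0 G4=G1|G2=1|1=1 -> 11001
Step 2: G0=NOT G0=NOT 1=0 G1=G4=1 G2=0(const) G3=G0=1 G4=G1|G2=1|0=1 -> 01011
Step 3: G0=NOT G0=NOT 0=1 G1=G4=1 G2=0(const) G3=G0=0 G4=G1|G2=1|0=1 -> 11001
State from step 3 equals state from step 1 -> cycle length 2

Answer: 2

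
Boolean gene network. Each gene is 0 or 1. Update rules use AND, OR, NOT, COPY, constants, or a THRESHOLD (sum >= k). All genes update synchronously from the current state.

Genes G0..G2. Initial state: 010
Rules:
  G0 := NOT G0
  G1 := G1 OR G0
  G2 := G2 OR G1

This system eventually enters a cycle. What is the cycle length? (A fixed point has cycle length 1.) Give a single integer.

Answer: 2

Derivation:
Step 0: 010
Step 1: G0=NOT G0=NOT 0=1 G1=G1|G0=1|0=1 G2=G2|G1=0|1=1 -> 111
Step 2: G0=NOT G0=NOT 1=0 G1=G1|G0=1|1=1 G2=G2|G1=1|1=1 -> 011
Step 3: G0=NOT G0=NOT 0=1 G1=G1|G0=1|0=1 G2=G2|G1=1|1=1 -> 111
State from step 3 equals state from step 1 -> cycle length 2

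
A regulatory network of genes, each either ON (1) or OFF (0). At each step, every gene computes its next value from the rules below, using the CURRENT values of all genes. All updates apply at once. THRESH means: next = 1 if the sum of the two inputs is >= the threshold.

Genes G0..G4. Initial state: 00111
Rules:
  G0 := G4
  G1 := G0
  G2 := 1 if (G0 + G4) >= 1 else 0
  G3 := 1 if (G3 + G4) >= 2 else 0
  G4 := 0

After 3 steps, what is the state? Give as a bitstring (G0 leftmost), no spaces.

Step 1: G0=G4=1 G1=G0=0 G2=(0+1>=1)=1 G3=(1+1>=2)=1 G4=0(const) -> 10110
Step 2: G0=G4=0 G1=G0=1 G2=(1+0>=1)=1 G3=(1+0>=2)=0 G4=0(const) -> 01100
Step 3: G0=G4=0 G1=G0=0 G2=(0+0>=1)=0 G3=(0+0>=2)=0 G4=0(const) -> 00000

00000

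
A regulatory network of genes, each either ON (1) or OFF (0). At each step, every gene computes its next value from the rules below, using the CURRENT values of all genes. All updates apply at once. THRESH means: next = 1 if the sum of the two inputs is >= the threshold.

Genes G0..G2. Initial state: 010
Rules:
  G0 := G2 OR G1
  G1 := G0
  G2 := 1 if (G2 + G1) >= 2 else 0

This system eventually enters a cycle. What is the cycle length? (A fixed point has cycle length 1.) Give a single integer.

Step 0: 010
Step 1: G0=G2|G1=0|1=1 G1=G0=0 G2=(0+1>=2)=0 -> 100
Step 2: G0=G2|G1=0|0=0 G1=G0=1 G2=(0+0>=2)=0 -> 010
State from step 2 equals state from step 0 -> cycle length 2

Answer: 2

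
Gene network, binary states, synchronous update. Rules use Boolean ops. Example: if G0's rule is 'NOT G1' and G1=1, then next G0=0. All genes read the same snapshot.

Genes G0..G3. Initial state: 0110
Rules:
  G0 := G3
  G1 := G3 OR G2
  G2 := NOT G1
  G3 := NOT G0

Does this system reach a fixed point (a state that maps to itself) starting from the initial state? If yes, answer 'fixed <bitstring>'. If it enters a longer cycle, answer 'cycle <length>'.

Step 0: 0110
Step 1: G0=G3=0 G1=G3|G2=0|1=1 G2=NOT G1=NOT 1=0 G3=NOT G0=NOT 0=1 -> 0101
Step 2: G0=G3=1 G1=G3|G2=1|0=1 G2=NOT G1=NOT 1=0 G3=NOT G0=NOT 0=1 -> 1101
Step 3: G0=G3=1 G1=G3|G2=1|0=1 G2=NOT G1=NOT 1=0 G3=NOT G0=NOT 1=0 -> 1100
Step 4: G0=G3=0 G1=G3|G2=0|0=0 G2=NOT G1=NOT 1=0 G3=NOT G0=NOT 1=0 -> 0000
Step 5: G0=G3=0 G1=G3|G2=0|0=0 G2=NOT G1=NOT 0=1 G3=NOT G0=NOT 0=1 -> 0011
Step 6: G0=G3=1 G1=G3|G2=1|1=1 G2=NOT G1=NOT 0=1 G3=NOT G0=NOT 0=1 -> 1111
Step 7: G0=G3=1 G1=G3|G2=1|1=1 G2=NOT G1=NOT 1=0 G3=NOT G0=NOT 1=0 -> 1100
Cycle of length 4 starting at step 3 -> no fixed point

Answer: cycle 4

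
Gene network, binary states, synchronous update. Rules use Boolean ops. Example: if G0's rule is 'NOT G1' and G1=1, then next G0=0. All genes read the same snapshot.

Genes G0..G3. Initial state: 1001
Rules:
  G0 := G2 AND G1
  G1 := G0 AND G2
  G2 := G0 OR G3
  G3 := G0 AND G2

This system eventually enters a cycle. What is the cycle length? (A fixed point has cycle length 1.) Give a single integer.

Answer: 1

Derivation:
Step 0: 1001
Step 1: G0=G2&G1=0&0=0 G1=G0&G2=1&0=0 G2=G0|G3=1|1=1 G3=G0&G2=1&0=0 -> 0010
Step 2: G0=G2&G1=1&0=0 G1=G0&G2=0&1=0 G2=G0|G3=0|0=0 G3=G0&G2=0&1=0 -> 0000
Step 3: G0=G2&G1=0&0=0 G1=G0&G2=0&0=0 G2=G0|G3=0|0=0 G3=G0&G2=0&0=0 -> 0000
State from step 3 equals state from step 2 -> cycle length 1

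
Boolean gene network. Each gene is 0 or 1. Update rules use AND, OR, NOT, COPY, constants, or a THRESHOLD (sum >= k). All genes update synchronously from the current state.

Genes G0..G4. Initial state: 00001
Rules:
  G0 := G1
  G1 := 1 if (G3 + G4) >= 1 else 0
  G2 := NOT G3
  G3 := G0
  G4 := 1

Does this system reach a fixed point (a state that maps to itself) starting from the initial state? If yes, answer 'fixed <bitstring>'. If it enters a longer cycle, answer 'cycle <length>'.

Step 0: 00001
Step 1: G0=G1=0 G1=(0+1>=1)=1 G2=NOT G3=NOT 0=1 G3=G0=0 G4=1(const) -> 01101
Step 2: G0=G1=1 G1=(0+1>=1)=1 G2=NOT G3=NOT 0=1 G3=G0=0 G4=1(const) -> 11101
Step 3: G0=G1=1 G1=(0+1>=1)=1 G2=NOT G3=NOT 0=1 G3=G0=1 G4=1(const) -> 11111
Step 4: G0=G1=1 G1=(1+1>=1)=1 G2=NOT G3=NOT 1=0 G3=G0=1 G4=1(const) -> 11011
Step 5: G0=G1=1 G1=(1+1>=1)=1 G2=NOT G3=NOT 1=0 G3=G0=1 G4=1(const) -> 11011
Fixed point reached at step 4: 11011

Answer: fixed 11011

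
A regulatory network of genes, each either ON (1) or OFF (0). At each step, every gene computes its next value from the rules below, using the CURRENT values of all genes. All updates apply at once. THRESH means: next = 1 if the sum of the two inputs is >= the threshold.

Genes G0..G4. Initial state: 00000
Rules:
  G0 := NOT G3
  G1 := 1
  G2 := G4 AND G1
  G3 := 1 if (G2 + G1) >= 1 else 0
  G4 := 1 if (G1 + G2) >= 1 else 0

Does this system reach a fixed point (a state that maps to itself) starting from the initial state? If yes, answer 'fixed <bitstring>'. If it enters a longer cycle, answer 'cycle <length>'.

Answer: fixed 01111

Derivation:
Step 0: 00000
Step 1: G0=NOT G3=NOT 0=1 G1=1(const) G2=G4&G1=0&0=0 G3=(0+0>=1)=0 G4=(0+0>=1)=0 -> 11000
Step 2: G0=NOT G3=NOT 0=1 G1=1(const) G2=G4&G1=0&1=0 G3=(0+1>=1)=1 G4=(1+0>=1)=1 -> 11011
Step 3: G0=NOT G3=NOT 1=0 G1=1(const) G2=G4&G1=1&1=1 G3=(0+1>=1)=1 G4=(1+0>=1)=1 -> 01111
Step 4: G0=NOT G3=NOT 1=0 G1=1(const) G2=G4&G1=1&1=1 G3=(1+1>=1)=1 G4=(1+1>=1)=1 -> 01111
Fixed point reached at step 3: 01111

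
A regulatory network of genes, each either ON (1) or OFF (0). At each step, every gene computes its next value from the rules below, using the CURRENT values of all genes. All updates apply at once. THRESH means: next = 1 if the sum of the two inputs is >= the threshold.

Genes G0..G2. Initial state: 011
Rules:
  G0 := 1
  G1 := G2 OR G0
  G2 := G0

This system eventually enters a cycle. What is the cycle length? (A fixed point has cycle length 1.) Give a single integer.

Answer: 1

Derivation:
Step 0: 011
Step 1: G0=1(const) G1=G2|G0=1|0=1 G2=G0=0 -> 110
Step 2: G0=1(const) G1=G2|G0=0|1=1 G2=G0=1 -> 111
Step 3: G0=1(const) G1=G2|G0=1|1=1 G2=G0=1 -> 111
State from step 3 equals state from step 2 -> cycle length 1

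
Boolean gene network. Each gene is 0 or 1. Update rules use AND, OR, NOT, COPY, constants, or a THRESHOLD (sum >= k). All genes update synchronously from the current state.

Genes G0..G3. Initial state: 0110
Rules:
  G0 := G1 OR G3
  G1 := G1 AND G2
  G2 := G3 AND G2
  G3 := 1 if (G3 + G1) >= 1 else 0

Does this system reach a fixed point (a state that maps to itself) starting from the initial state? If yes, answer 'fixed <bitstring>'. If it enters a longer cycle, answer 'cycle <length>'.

Answer: fixed 1001

Derivation:
Step 0: 0110
Step 1: G0=G1|G3=1|0=1 G1=G1&G2=1&1=1 G2=G3&G2=0&1=0 G3=(0+1>=1)=1 -> 1101
Step 2: G0=G1|G3=1|1=1 G1=G1&G2=1&0=0 G2=G3&G2=1&0=0 G3=(1+1>=1)=1 -> 1001
Step 3: G0=G1|G3=0|1=1 G1=G1&G2=0&0=0 G2=G3&G2=1&0=0 G3=(1+0>=1)=1 -> 1001
Fixed point reached at step 2: 1001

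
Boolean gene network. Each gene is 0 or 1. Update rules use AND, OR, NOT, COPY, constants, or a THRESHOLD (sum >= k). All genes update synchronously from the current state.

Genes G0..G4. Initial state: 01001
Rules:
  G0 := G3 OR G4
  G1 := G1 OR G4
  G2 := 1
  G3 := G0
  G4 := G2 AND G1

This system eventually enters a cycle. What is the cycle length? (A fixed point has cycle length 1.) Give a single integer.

Step 0: 01001
Step 1: G0=G3|G4=0|1=1 G1=G1|G4=1|1=1 G2=1(const) G3=G0=0 G4=G2&G1=0&1=0 -> 11100
Step 2: G0=G3|G4=0|0=0 G1=G1|G4=1|0=1 G2=1(const) G3=G0=1 G4=G2&G1=1&1=1 -> 01111
Step 3: G0=G3|G4=1|1=1 G1=G1|G4=1|1=1 G2=1(const) G3=G0=0 G4=G2&G1=1&1=1 -> 11101
Step 4: G0=G3|G4=0|1=1 G1=G1|G4=1|1=1 G2=1(const) G3=G0=1 G4=G2&G1=1&1=1 -> 11111
Step 5: G0=G3|G4=1|1=1 G1=G1|G4=1|1=1 G2=1(const) G3=G0=1 G4=G2&G1=1&1=1 -> 11111
State from step 5 equals state from step 4 -> cycle length 1

Answer: 1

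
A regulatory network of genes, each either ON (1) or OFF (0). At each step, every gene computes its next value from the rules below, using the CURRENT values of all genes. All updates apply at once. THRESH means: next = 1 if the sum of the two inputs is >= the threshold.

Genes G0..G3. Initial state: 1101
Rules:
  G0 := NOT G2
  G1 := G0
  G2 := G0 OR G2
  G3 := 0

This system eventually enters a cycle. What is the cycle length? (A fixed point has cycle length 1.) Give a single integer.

Step 0: 1101
Step 1: G0=NOT G2=NOT 0=1 G1=G0=1 G2=G0|G2=1|0=1 G3=0(const) -> 1110
Step 2: G0=NOT G2=NOT 1=0 G1=G0=1 G2=G0|G2=1|1=1 G3=0(const) -> 0110
Step 3: G0=NOT G2=NOT 1=0 G1=G0=0 G2=G0|G2=0|1=1 G3=0(const) -> 0010
Step 4: G0=NOT G2=NOT 1=0 G1=G0=0 G2=G0|G2=0|1=1 G3=0(const) -> 0010
State from step 4 equals state from step 3 -> cycle length 1

Answer: 1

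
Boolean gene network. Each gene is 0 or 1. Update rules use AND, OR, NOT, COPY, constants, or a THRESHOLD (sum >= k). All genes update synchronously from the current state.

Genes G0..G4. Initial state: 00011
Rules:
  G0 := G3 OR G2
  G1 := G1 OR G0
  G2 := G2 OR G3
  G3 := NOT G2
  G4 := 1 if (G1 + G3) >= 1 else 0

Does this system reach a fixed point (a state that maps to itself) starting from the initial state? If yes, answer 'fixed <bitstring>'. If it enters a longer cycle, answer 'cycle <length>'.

Answer: fixed 11101

Derivation:
Step 0: 00011
Step 1: G0=G3|G2=1|0=1 G1=G1|G0=0|0=0 G2=G2|G3=0|1=1 G3=NOT G2=NOT 0=1 G4=(0+1>=1)=1 -> 10111
Step 2: G0=G3|G2=1|1=1 G1=G1|G0=0|1=1 G2=G2|G3=1|1=1 G3=NOT G2=NOT 1=0 G4=(0+1>=1)=1 -> 11101
Step 3: G0=G3|G2=0|1=1 G1=G1|G0=1|1=1 G2=G2|G3=1|0=1 G3=NOT G2=NOT 1=0 G4=(1+0>=1)=1 -> 11101
Fixed point reached at step 2: 11101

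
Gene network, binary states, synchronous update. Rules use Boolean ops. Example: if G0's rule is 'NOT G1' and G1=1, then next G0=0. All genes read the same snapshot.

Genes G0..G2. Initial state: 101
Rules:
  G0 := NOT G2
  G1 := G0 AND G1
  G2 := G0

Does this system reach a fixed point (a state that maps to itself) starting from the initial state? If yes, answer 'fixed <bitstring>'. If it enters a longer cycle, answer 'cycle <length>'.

Answer: cycle 4

Derivation:
Step 0: 101
Step 1: G0=NOT G2=NOT 1=0 G1=G0&G1=1&0=0 G2=G0=1 -> 001
Step 2: G0=NOT G2=NOT 1=0 G1=G0&G1=0&0=0 G2=G0=0 -> 000
Step 3: G0=NOT G2=NOT 0=1 G1=G0&G1=0&0=0 G2=G0=0 -> 100
Step 4: G0=NOT G2=NOT 0=1 G1=G0&G1=1&0=0 G2=G0=1 -> 101
Cycle of length 4 starting at step 0 -> no fixed point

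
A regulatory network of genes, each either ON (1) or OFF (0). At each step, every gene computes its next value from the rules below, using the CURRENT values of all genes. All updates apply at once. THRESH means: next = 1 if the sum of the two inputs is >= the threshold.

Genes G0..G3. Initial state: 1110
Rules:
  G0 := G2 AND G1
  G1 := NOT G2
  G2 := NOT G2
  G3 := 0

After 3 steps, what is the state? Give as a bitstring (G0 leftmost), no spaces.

Step 1: G0=G2&G1=1&1=1 G1=NOT G2=NOT 1=0 G2=NOT G2=NOT 1=0 G3=0(const) -> 1000
Step 2: G0=G2&G1=0&0=0 G1=NOT G2=NOT 0=1 G2=NOT G2=NOT 0=1 G3=0(const) -> 0110
Step 3: G0=G2&G1=1&1=1 G1=NOT G2=NOT 1=0 G2=NOT G2=NOT 1=0 G3=0(const) -> 1000

1000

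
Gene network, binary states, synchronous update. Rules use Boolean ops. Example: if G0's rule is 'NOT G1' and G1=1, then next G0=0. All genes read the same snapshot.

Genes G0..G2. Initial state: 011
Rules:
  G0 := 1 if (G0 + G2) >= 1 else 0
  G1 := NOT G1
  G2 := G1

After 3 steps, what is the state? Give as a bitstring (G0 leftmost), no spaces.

Step 1: G0=(0+1>=1)=1 G1=NOT G1=NOT 1=0 G2=G1=1 -> 101
Step 2: G0=(1+1>=1)=1 G1=NOT G1=NOT 0=1 G2=G1=0 -> 110
Step 3: G0=(1+0>=1)=1 G1=NOT G1=NOT 1=0 G2=G1=1 -> 101

101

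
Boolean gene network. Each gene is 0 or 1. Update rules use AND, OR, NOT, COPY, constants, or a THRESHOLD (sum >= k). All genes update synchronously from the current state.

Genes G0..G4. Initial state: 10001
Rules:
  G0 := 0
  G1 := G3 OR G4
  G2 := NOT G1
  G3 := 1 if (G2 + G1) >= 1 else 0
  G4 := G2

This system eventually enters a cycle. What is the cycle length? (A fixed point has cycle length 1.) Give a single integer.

Answer: 2

Derivation:
Step 0: 10001
Step 1: G0=0(const) G1=G3|G4=0|1=1 G2=NOT G1=NOT 0=1 G3=(0+0>=1)=0 G4=G2=0 -> 01100
Step 2: G0=0(const) G1=G3|G4=0|0=0 G2=NOT G1=NOT 1=0 G3=(1+1>=1)=1 G4=G2=1 -> 00011
Step 3: G0=0(const) G1=G3|G4=1|1=1 G2=NOT G1=NOT 0=1 G3=(0+0>=1)=0 G4=G2=0 -> 01100
State from step 3 equals state from step 1 -> cycle length 2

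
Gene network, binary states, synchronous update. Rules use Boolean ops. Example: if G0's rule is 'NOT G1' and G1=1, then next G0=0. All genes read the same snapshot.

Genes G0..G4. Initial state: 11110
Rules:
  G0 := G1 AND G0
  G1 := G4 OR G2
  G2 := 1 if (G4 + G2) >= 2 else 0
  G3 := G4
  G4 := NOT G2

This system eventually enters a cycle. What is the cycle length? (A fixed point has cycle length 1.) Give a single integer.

Answer: 1

Derivation:
Step 0: 11110
Step 1: G0=G1&G0=1&1=1 G1=G4|G2=0|1=1 G2=(0+1>=2)=0 G3=G4=0 G4=NOT G2=NOT 1=0 -> 11000
Step 2: G0=G1&G0=1&1=1 G1=G4|G2=0|0=0 G2=(0+0>=2)=0 G3=G4=0 G4=NOT G2=NOT 0=1 -> 10001
Step 3: G0=G1&G0=0&1=0 G1=G4|G2=1|0=1 G2=(1+0>=2)=0 G3=G4=1 G4=NOT G2=NOT 0=1 -> 01011
Step 4: G0=G1&G0=1&0=0 G1=G4|G2=1|0=1 G2=(1+0>=2)=0 G3=G4=1 G4=NOT G2=NOT 0=1 -> 01011
State from step 4 equals state from step 3 -> cycle length 1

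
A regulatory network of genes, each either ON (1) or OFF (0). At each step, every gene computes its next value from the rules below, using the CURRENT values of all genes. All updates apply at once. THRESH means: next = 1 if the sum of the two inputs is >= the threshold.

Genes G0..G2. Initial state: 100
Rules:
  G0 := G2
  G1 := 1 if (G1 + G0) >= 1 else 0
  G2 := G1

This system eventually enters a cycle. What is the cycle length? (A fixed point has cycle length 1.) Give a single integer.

Step 0: 100
Step 1: G0=G2=0 G1=(0+1>=1)=1 G2=G1=0 -> 010
Step 2: G0=G2=0 G1=(1+0>=1)=1 G2=G1=1 -> 011
Step 3: G0=G2=1 G1=(1+0>=1)=1 G2=G1=1 -> 111
Step 4: G0=G2=1 G1=(1+1>=1)=1 G2=G1=1 -> 111
State from step 4 equals state from step 3 -> cycle length 1

Answer: 1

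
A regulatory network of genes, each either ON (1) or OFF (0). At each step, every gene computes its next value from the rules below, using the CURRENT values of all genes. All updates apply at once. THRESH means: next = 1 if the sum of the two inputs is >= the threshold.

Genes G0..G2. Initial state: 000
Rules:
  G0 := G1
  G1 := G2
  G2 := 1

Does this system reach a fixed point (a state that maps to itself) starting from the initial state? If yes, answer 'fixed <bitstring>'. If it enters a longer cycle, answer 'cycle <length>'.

Answer: fixed 111

Derivation:
Step 0: 000
Step 1: G0=G1=0 G1=G2=0 G2=1(const) -> 001
Step 2: G0=G1=0 G1=G2=1 G2=1(const) -> 011
Step 3: G0=G1=1 G1=G2=1 G2=1(const) -> 111
Step 4: G0=G1=1 G1=G2=1 G2=1(const) -> 111
Fixed point reached at step 3: 111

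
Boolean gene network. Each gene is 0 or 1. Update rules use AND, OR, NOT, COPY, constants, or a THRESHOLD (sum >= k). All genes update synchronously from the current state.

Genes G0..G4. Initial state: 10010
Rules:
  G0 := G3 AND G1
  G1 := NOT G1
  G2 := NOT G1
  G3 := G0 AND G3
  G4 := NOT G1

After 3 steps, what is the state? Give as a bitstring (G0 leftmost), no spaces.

Step 1: G0=G3&G1=1&0=0 G1=NOT G1=NOT 0=1 G2=NOT G1=NOT 0=1 G3=G0&G3=1&1=1 G4=NOT G1=NOT 0=1 -> 01111
Step 2: G0=G3&G1=1&1=1 G1=NOT G1=NOT 1=0 G2=NOT G1=NOT 1=0 G3=G0&G3=0&1=0 G4=NOT G1=NOT 1=0 -> 10000
Step 3: G0=G3&G1=0&0=0 G1=NOT G1=NOT 0=1 G2=NOT G1=NOT 0=1 G3=G0&G3=1&0=0 G4=NOT G1=NOT 0=1 -> 01101

01101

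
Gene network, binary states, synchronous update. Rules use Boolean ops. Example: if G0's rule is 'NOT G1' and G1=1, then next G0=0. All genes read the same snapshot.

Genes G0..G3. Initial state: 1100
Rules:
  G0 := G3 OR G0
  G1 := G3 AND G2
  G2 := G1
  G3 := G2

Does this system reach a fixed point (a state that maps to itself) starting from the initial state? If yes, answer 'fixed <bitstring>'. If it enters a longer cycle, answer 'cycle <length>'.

Step 0: 1100
Step 1: G0=G3|G0=0|1=1 G1=G3&G2=0&0=0 G2=G1=1 G3=G2=0 -> 1010
Step 2: G0=G3|G0=0|1=1 G1=G3&G2=0&1=0 G2=G1=0 G3=G2=1 -> 1001
Step 3: G0=G3|G0=1|1=1 G1=G3&G2=1&0=0 G2=G1=0 G3=G2=0 -> 1000
Step 4: G0=G3|G0=0|1=1 G1=G3&G2=0&0=0 G2=G1=0 G3=G2=0 -> 1000
Fixed point reached at step 3: 1000

Answer: fixed 1000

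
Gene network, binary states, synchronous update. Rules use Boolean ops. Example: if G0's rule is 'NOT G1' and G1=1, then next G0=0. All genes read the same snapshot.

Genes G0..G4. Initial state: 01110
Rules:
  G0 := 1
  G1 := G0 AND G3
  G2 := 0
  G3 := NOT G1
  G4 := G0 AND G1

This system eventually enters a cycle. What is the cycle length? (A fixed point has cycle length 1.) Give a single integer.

Step 0: 01110
Step 1: G0=1(const) G1=G0&G3=0&1=0 G2=0(const) G3=NOT G1=NOT 1=0 G4=G0&G1=0&1=0 -> 10000
Step 2: G0=1(const) G1=G0&G3=1&0=0 G2=0(const) G3=NOT G1=NOT 0=1 G4=G0&G1=1&0=0 -> 10010
Step 3: G0=1(const) G1=G0&G3=1&1=1 G2=0(const) G3=NOT G1=NOT 0=1 G4=G0&G1=1&0=0 -> 11010
Step 4: G0=1(const) G1=G0&G3=1&1=1 G2=0(const) G3=NOT G1=NOT 1=0 G4=G0&G1=1&1=1 -> 11001
Step 5: G0=1(const) G1=G0&G3=1&0=0 G2=0(const) G3=NOT G1=NOT 1=0 G4=G0&G1=1&1=1 -> 10001
Step 6: G0=1(const) G1=G0&G3=1&0=0 G2=0(const) G3=NOT G1=NOT 0=1 G4=G0&G1=1&0=0 -> 10010
State from step 6 equals state from step 2 -> cycle length 4

Answer: 4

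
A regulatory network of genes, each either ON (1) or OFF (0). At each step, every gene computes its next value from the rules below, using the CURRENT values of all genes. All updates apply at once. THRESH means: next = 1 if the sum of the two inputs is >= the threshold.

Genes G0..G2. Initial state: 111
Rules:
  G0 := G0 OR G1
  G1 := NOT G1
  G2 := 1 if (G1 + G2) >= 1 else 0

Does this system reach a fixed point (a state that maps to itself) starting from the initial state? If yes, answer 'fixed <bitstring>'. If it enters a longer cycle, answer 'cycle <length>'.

Answer: cycle 2

Derivation:
Step 0: 111
Step 1: G0=G0|G1=1|1=1 G1=NOT G1=NOT 1=0 G2=(1+1>=1)=1 -> 101
Step 2: G0=G0|G1=1|0=1 G1=NOT G1=NOT 0=1 G2=(0+1>=1)=1 -> 111
Cycle of length 2 starting at step 0 -> no fixed point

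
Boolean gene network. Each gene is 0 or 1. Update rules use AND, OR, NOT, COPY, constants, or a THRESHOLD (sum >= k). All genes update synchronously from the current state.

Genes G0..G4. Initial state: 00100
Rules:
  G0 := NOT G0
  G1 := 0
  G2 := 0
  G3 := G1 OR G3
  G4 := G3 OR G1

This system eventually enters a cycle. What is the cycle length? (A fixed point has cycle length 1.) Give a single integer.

Step 0: 00100
Step 1: G0=NOT G0=NOT 0=1 G1=0(const) G2=0(const) G3=G1|G3=0|0=0 G4=G3|G1=0|0=0 -> 10000
Step 2: G0=NOT G0=NOT 1=0 G1=0(const) G2=0(const) G3=G1|G3=0|0=0 G4=G3|G1=0|0=0 -> 00000
Step 3: G0=NOT G0=NOT 0=1 G1=0(const) G2=0(const) G3=G1|G3=0|0=0 G4=G3|G1=0|0=0 -> 10000
State from step 3 equals state from step 1 -> cycle length 2

Answer: 2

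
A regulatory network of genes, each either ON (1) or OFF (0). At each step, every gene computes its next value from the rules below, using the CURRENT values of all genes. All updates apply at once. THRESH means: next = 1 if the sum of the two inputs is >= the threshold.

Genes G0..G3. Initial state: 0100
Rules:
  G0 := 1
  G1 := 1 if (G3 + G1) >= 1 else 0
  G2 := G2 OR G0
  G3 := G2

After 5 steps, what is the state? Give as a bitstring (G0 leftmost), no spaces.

Step 1: G0=1(const) G1=(0+1>=1)=1 G2=G2|G0=0|0=0 G3=G2=0 -> 1100
Step 2: G0=1(const) G1=(0+1>=1)=1 G2=G2|G0=0|1=1 G3=G2=0 -> 1110
Step 3: G0=1(const) G1=(0+1>=1)=1 G2=G2|G0=1|1=1 G3=G2=1 -> 1111
Step 4: G0=1(const) G1=(1+1>=1)=1 G2=G2|G0=1|1=1 G3=G2=1 -> 1111
Step 5: G0=1(const) G1=(1+1>=1)=1 G2=G2|G0=1|1=1 G3=G2=1 -> 1111

1111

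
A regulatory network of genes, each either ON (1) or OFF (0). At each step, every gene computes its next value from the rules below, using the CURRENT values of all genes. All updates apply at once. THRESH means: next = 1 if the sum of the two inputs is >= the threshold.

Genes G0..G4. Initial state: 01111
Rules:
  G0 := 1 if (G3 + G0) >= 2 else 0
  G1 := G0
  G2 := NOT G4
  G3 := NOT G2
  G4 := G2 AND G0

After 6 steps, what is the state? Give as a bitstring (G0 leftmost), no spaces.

Step 1: G0=(1+0>=2)=0 G1=G0=0 G2=NOT G4=NOT 1=0 G3=NOT G2=NOT 1=0 G4=G2&G0=1&0=0 -> 00000
Step 2: G0=(0+0>=2)=0 G1=G0=0 G2=NOT G4=NOT 0=1 G3=NOT G2=NOT 0=1 G4=G2&G0=0&0=0 -> 00110
Step 3: G0=(1+0>=2)=0 G1=G0=0 G2=NOT G4=NOT 0=1 G3=NOT G2=NOT 1=0 G4=G2&G0=1&0=0 -> 00100
Step 4: G0=(0+0>=2)=0 G1=G0=0 G2=NOT G4=NOT 0=1 G3=NOT G2=NOT 1=0 G4=G2&G0=1&0=0 -> 00100
Step 5: G0=(0+0>=2)=0 G1=G0=0 G2=NOT G4=NOT 0=1 G3=NOT G2=NOT 1=0 G4=G2&G0=1&0=0 -> 00100
Step 6: G0=(0+0>=2)=0 G1=G0=0 G2=NOT G4=NOT 0=1 G3=NOT G2=NOT 1=0 G4=G2&G0=1&0=0 -> 00100

00100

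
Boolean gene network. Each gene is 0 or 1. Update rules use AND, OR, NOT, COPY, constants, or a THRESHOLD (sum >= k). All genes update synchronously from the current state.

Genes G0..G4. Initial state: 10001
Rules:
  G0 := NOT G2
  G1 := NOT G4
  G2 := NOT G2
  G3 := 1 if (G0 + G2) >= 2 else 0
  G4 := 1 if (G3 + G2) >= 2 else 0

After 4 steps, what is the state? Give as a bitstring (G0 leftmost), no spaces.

Step 1: G0=NOT G2=NOT 0=1 G1=NOT G4=NOT 1=0 G2=NOT G2=NOT 0=1 G3=(1+0>=2)=0 G4=(0+0>=2)=0 -> 10100
Step 2: G0=NOT G2=NOT 1=0 G1=NOT G4=NOT 0=1 G2=NOT G2=NOT 1=0 G3=(1+1>=2)=1 G4=(0+1>=2)=0 -> 01010
Step 3: G0=NOT G2=NOT 0=1 G1=NOT G4=NOT 0=1 G2=NOT G2=NOT 0=1 G3=(0+0>=2)=0 G4=(1+0>=2)=0 -> 11100
Step 4: G0=NOT G2=NOT 1=0 G1=NOT G4=NOT 0=1 G2=NOT G2=NOT 1=0 G3=(1+1>=2)=1 G4=(0+1>=2)=0 -> 01010

01010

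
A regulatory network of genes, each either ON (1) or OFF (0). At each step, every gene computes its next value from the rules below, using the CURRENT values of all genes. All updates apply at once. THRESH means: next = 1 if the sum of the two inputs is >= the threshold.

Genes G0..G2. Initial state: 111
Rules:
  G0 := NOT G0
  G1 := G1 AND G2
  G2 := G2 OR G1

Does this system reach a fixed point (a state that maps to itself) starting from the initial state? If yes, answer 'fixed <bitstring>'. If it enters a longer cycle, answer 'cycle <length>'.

Step 0: 111
Step 1: G0=NOT G0=NOT 1=0 G1=G1&G2=1&1=1 G2=G2|G1=1|1=1 -> 011
Step 2: G0=NOT G0=NOT 0=1 G1=G1&G2=1&1=1 G2=G2|G1=1|1=1 -> 111
Cycle of length 2 starting at step 0 -> no fixed point

Answer: cycle 2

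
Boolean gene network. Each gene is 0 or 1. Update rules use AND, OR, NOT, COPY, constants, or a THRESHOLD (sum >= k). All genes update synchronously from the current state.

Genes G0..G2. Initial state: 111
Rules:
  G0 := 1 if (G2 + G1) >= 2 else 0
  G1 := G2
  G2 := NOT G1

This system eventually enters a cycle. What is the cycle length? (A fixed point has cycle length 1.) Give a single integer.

Step 0: 111
Step 1: G0=(1+1>=2)=1 G1=G2=1 G2=NOT G1=NOT 1=0 -> 110
Step 2: G0=(0+1>=2)=0 G1=G2=0 G2=NOT G1=NOT 1=0 -> 000
Step 3: G0=(0+0>=2)=0 G1=G2=0 G2=NOT G1=NOT 0=1 -> 001
Step 4: G0=(1+0>=2)=0 G1=G2=1 G2=NOT G1=NOT 0=1 -> 011
Step 5: G0=(1+1>=2)=1 G1=G2=1 G2=NOT G1=NOT 1=0 -> 110
State from step 5 equals state from step 1 -> cycle length 4

Answer: 4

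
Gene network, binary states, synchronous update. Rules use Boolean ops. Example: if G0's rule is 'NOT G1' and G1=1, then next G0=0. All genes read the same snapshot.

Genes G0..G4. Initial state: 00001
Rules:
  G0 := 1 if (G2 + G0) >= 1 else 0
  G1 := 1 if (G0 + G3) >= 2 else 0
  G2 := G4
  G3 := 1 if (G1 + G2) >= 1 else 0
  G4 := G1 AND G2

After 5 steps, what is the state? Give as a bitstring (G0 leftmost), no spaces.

Step 1: G0=(0+0>=1)=0 G1=(0+0>=2)=0 G2=G4=1 G3=(0+0>=1)=0 G4=G1&G2=0&0=0 -> 00100
Step 2: G0=(1+0>=1)=1 G1=(0+0>=2)=0 G2=G4=0 G3=(0+1>=1)=1 G4=G1&G2=0&1=0 -> 10010
Step 3: G0=(0+1>=1)=1 G1=(1+1>=2)=1 G2=G4=0 G3=(0+0>=1)=0 G4=G1&G2=0&0=0 -> 11000
Step 4: G0=(0+1>=1)=1 G1=(1+0>=2)=0 G2=G4=0 G3=(1+0>=1)=1 G4=G1&G2=1&0=0 -> 10010
Step 5: G0=(0+1>=1)=1 G1=(1+1>=2)=1 G2=G4=0 G3=(0+0>=1)=0 G4=G1&G2=0&0=0 -> 11000

11000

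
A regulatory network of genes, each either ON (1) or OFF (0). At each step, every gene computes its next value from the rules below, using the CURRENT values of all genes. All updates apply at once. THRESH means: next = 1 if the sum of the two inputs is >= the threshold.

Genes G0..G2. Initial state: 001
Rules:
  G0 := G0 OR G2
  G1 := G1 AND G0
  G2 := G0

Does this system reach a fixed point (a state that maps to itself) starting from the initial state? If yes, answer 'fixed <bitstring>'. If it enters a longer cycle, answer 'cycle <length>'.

Step 0: 001
Step 1: G0=G0|G2=0|1=1 G1=G1&G0=0&0=0 G2=G0=0 -> 100
Step 2: G0=G0|G2=1|0=1 G1=G1&G0=0&1=0 G2=G0=1 -> 101
Step 3: G0=G0|G2=1|1=1 G1=G1&G0=0&1=0 G2=G0=1 -> 101
Fixed point reached at step 2: 101

Answer: fixed 101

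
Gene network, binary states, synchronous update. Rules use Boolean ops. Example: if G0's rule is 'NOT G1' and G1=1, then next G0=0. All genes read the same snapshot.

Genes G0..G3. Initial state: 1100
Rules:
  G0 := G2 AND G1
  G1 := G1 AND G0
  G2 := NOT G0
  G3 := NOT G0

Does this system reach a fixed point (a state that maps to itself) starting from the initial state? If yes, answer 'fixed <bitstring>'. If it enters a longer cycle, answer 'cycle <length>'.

Step 0: 1100
Step 1: G0=G2&G1=0&1=0 G1=G1&G0=1&1=1 G2=NOT G0=NOT 1=0 G3=NOT G0=NOT 1=0 -> 0100
Step 2: G0=G2&G1=0&1=0 G1=G1&G0=1&0=0 G2=NOT G0=NOT 0=1 G3=NOT G0=NOT 0=1 -> 0011
Step 3: G0=G2&G1=1&0=0 G1=G1&G0=0&0=0 G2=NOT G0=NOT 0=1 G3=NOT G0=NOT 0=1 -> 0011
Fixed point reached at step 2: 0011

Answer: fixed 0011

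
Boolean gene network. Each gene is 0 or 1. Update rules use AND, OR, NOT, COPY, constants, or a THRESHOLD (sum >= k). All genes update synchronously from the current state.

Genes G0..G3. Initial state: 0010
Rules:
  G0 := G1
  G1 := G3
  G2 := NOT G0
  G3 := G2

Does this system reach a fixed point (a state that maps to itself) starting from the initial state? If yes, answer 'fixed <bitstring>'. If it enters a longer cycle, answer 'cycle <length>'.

Answer: cycle 8

Derivation:
Step 0: 0010
Step 1: G0=G1=0 G1=G3=0 G2=NOT G0=NOT 0=1 G3=G2=1 -> 0011
Step 2: G0=G1=0 G1=G3=1 G2=NOT G0=NOT 0=1 G3=G2=1 -> 0111
Step 3: G0=G1=1 G1=G3=1 G2=NOT G0=NOT 0=1 G3=G2=1 -> 1111
Step 4: G0=G1=1 G1=G3=1 G2=NOT G0=NOT 1=0 G3=G2=1 -> 1101
Step 5: G0=G1=1 G1=G3=1 G2=NOT G0=NOT 1=0 G3=G2=0 -> 1100
Step 6: G0=G1=1 G1=G3=0 G2=NOT G0=NOT 1=0 G3=G2=0 -> 1000
Step 7: G0=G1=0 G1=G3=0 G2=NOT G0=NOT 1=0 G3=G2=0 -> 0000
Step 8: G0=G1=0 G1=G3=0 G2=NOT G0=NOT 0=1 G3=G2=0 -> 0010
Cycle of length 8 starting at step 0 -> no fixed point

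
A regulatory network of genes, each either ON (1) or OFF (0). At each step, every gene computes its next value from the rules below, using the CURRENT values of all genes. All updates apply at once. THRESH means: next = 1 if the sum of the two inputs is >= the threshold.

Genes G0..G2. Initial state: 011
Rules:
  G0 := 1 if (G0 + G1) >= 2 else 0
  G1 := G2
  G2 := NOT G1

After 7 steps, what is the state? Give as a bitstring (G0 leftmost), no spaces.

Step 1: G0=(0+1>=2)=0 G1=G2=1 G2=NOT G1=NOT 1=0 -> 010
Step 2: G0=(0+1>=2)=0 G1=G2=0 G2=NOT G1=NOT 1=0 -> 000
Step 3: G0=(0+0>=2)=0 G1=G2=0 G2=NOT G1=NOT 0=1 -> 001
Step 4: G0=(0+0>=2)=0 G1=G2=1 G2=NOT G1=NOT 0=1 -> 011
Step 5: G0=(0+1>=2)=0 G1=G2=1 G2=NOT G1=NOT 1=0 -> 010
Step 6: G0=(0+1>=2)=0 G1=G2=0 G2=NOT G1=NOT 1=0 -> 000
Step 7: G0=(0+0>=2)=0 G1=G2=0 G2=NOT G1=NOT 0=1 -> 001

001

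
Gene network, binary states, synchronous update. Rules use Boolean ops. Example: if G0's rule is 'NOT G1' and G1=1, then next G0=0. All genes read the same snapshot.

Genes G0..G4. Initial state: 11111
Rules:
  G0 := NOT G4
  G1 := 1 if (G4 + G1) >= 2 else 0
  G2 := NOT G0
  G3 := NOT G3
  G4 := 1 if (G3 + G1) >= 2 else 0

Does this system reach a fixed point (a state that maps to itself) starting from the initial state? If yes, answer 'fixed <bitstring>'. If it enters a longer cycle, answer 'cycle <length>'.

Step 0: 11111
Step 1: G0=NOT G4=NOT 1=0 G1=(1+1>=2)=1 G2=NOT G0=NOT 1=0 G3=NOT G3=NOT 1=0 G4=(1+1>=2)=1 -> 01001
Step 2: G0=NOT G4=NOT 1=0 G1=(1+1>=2)=1 G2=NOT G0=NOT 0=1 G3=NOT G3=NOT 0=1 G4=(0+1>=2)=0 -> 01110
Step 3: G0=NOT G4=NOT 0=1 G1=(0+1>=2)=0 G2=NOT G0=NOT 0=1 G3=NOT G3=NOT 1=0 G4=(1+1>=2)=1 -> 10101
Step 4: G0=NOT G4=NOT 1=0 G1=(1+0>=2)=0 G2=NOT G0=NOT 1=0 G3=NOT G3=NOT 0=1 G4=(0+0>=2)=0 -> 00010
Step 5: G0=NOT G4=NOT 0=1 G1=(0+0>=2)=0 G2=NOT G0=NOT 0=1 G3=NOT G3=NOT 1=0 G4=(1+0>=2)=0 -> 10100
Step 6: G0=NOT G4=NOT 0=1 G1=(0+0>=2)=0 G2=NOT G0=NOT 1=0 G3=NOT G3=NOT 0=1 G4=(0+0>=2)=0 -> 10010
Step 7: G0=NOT G4=NOT 0=1 G1=(0+0>=2)=0 G2=NOT G0=NOT 1=0 G3=NOT G3=NOT 1=0 G4=(1+0>=2)=0 -> 10000
Step 8: G0=NOT G4=NOT 0=1 G1=(0+0>=2)=0 G2=NOT G0=NOT 1=0 G3=NOT G3=NOT 0=1 G4=(0+0>=2)=0 -> 10010
Cycle of length 2 starting at step 6 -> no fixed point

Answer: cycle 2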